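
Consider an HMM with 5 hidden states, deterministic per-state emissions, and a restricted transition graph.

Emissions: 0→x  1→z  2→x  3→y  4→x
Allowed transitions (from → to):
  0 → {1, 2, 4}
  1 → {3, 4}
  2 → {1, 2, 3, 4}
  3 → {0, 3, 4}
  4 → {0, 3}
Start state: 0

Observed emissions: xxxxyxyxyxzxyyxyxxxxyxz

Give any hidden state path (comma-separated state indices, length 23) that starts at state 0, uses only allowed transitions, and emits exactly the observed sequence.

0,4,0,2,3,4,3,4,3,0,1,4,3,3,4,3,0,4,0,4,3,0,1

  t0 'x' -> {0,2,4}, take 0 (start)
  t1 'x' -> {0,2,4}, take 4 (0->4 ok)
  t2 'x' -> {0,2,4}, take 0 (4->0 ok)
  t3 'x' -> {0,2,4}, take 2 (0->2 ok)
  t4 'y' -> {3}, take 3 (2->3 ok)
  t5 'x' -> {0,2,4}, take 4 (3->4 ok)
  t6 'y' -> {3}, take 3 (4->3 ok)
  t7 'x' -> {0,2,4}, take 4 (3->4 ok)
  t8 'y' -> {3}, take 3 (4->3 ok)
  t9 'x' -> {0,2,4}, take 0 (3->0 ok)
  t10 'z' -> {1}, take 1 (0->1 ok)
  t11 'x' -> {0,2,4}, take 4 (1->4 ok)
  t12 'y' -> {3}, take 3 (4->3 ok)
  t13 'y' -> {3}, take 3 (3->3 ok)
  t14 'x' -> {0,2,4}, take 4 (3->4 ok)
  t15 'y' -> {3}, take 3 (4->3 ok)
  t16 'x' -> {0,2,4}, take 0 (3->0 ok)
  t17 'x' -> {0,2,4}, take 4 (0->4 ok)
  t18 'x' -> {0,2,4}, take 0 (4->0 ok)
  t19 'x' -> {0,2,4}, take 4 (0->4 ok)
  t20 'y' -> {3}, take 3 (4->3 ok)
  t21 'x' -> {0,2,4}, take 0 (3->0 ok)
  t22 'z' -> {1}, take 1 (0->1 ok)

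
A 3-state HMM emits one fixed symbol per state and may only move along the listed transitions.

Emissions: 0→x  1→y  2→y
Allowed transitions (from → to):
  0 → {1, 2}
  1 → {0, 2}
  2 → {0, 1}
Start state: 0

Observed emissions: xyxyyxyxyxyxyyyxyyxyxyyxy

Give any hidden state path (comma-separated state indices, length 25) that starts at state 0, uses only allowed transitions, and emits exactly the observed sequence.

0,2,0,1,2,0,2,0,2,0,1,0,2,1,2,0,2,1,0,1,0,1,2,0,2

  pos 0: x in {0}, choose 0; start
  pos 1: y in {1,2}, choose 2; 0->2 ok
  pos 2: x in {0}, choose 0; 2->0 ok
  pos 3: y in {1,2}, choose 1; 0->1 ok
  pos 4: y in {1,2}, choose 2; 1->2 ok
  pos 5: x in {0}, choose 0; 2->0 ok
  pos 6: y in {1,2}, choose 2; 0->2 ok
  pos 7: x in {0}, choose 0; 2->0 ok
  pos 8: y in {1,2}, choose 2; 0->2 ok
  pos 9: x in {0}, choose 0; 2->0 ok
  pos 10: y in {1,2}, choose 1; 0->1 ok
  pos 11: x in {0}, choose 0; 1->0 ok
  pos 12: y in {1,2}, choose 2; 0->2 ok
  pos 13: y in {1,2}, choose 1; 2->1 ok
  pos 14: y in {1,2}, choose 2; 1->2 ok
  pos 15: x in {0}, choose 0; 2->0 ok
  pos 16: y in {1,2}, choose 2; 0->2 ok
  pos 17: y in {1,2}, choose 1; 2->1 ok
  pos 18: x in {0}, choose 0; 1->0 ok
  pos 19: y in {1,2}, choose 1; 0->1 ok
  pos 20: x in {0}, choose 0; 1->0 ok
  pos 21: y in {1,2}, choose 1; 0->1 ok
  pos 22: y in {1,2}, choose 2; 1->2 ok
  pos 23: x in {0}, choose 0; 2->0 ok
  pos 24: y in {1,2}, choose 2; 0->2 ok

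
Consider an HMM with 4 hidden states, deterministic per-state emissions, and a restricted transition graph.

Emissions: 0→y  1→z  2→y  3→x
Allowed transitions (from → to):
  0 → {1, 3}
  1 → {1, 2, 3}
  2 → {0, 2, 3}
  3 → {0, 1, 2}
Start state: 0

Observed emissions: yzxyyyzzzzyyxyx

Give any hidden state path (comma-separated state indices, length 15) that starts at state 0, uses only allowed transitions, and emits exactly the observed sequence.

  [0] y  {0,2}  => 0  start
  [1] z  {1}  => 1  0->1 ok
  [2] x  {3}  => 3  1->3 ok
  [3] y  {0,2}  => 2  3->2 ok
  [4] y  {0,2}  => 2  2->2 ok
  [5] y  {0,2}  => 0  2->0 ok
  [6] z  {1}  => 1  0->1 ok
  [7] z  {1}  => 1  1->1 ok
  [8] z  {1}  => 1  1->1 ok
  [9] z  {1}  => 1  1->1 ok
  [10] y  {0,2}  => 2  1->2 ok
  [11] y  {0,2}  => 2  2->2 ok
  [12] x  {3}  => 3  2->3 ok
  [13] y  {0,2}  => 0  3->0 ok
  [14] x  {3}  => 3  0->3 ok

0,1,3,2,2,0,1,1,1,1,2,2,3,0,3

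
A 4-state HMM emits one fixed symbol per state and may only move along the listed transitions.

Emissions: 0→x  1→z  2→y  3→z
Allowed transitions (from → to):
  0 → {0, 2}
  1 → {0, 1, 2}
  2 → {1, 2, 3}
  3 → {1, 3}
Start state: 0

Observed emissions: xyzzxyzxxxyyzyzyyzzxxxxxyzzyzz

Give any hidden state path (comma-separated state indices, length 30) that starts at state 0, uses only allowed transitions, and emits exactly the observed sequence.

0,2,3,1,0,2,1,0,0,0,2,2,1,2,1,2,2,3,1,0,0,0,0,0,2,3,1,2,3,1

  0: obs=x cand={0} pick 0 [start]
  1: obs=y cand={2} pick 2 [0->2 ok]
  2: obs=z cand={1,3} pick 3 [2->3 ok]
  3: obs=z cand={1,3} pick 1 [3->1 ok]
  4: obs=x cand={0} pick 0 [1->0 ok]
  5: obs=y cand={2} pick 2 [0->2 ok]
  6: obs=z cand={1,3} pick 1 [2->1 ok]
  7: obs=x cand={0} pick 0 [1->0 ok]
  8: obs=x cand={0} pick 0 [0->0 ok]
  9: obs=x cand={0} pick 0 [0->0 ok]
  10: obs=y cand={2} pick 2 [0->2 ok]
  11: obs=y cand={2} pick 2 [2->2 ok]
  12: obs=z cand={1,3} pick 1 [2->1 ok]
  13: obs=y cand={2} pick 2 [1->2 ok]
  14: obs=z cand={1,3} pick 1 [2->1 ok]
  15: obs=y cand={2} pick 2 [1->2 ok]
  16: obs=y cand={2} pick 2 [2->2 ok]
  17: obs=z cand={1,3} pick 3 [2->3 ok]
  18: obs=z cand={1,3} pick 1 [3->1 ok]
  19: obs=x cand={0} pick 0 [1->0 ok]
  20: obs=x cand={0} pick 0 [0->0 ok]
  21: obs=x cand={0} pick 0 [0->0 ok]
  22: obs=x cand={0} pick 0 [0->0 ok]
  23: obs=x cand={0} pick 0 [0->0 ok]
  24: obs=y cand={2} pick 2 [0->2 ok]
  25: obs=z cand={1,3} pick 3 [2->3 ok]
  26: obs=z cand={1,3} pick 1 [3->1 ok]
  27: obs=y cand={2} pick 2 [1->2 ok]
  28: obs=z cand={1,3} pick 3 [2->3 ok]
  29: obs=z cand={1,3} pick 1 [3->1 ok]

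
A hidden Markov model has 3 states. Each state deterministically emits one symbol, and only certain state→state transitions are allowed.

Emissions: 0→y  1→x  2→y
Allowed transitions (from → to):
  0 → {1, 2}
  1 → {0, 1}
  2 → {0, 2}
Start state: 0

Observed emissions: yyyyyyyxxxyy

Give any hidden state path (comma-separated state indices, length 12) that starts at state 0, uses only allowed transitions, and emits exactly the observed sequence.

0,2,2,2,0,2,0,1,1,1,0,2

  t0 'y' -> {0,2}, take 0 (start)
  t1 'y' -> {0,2}, take 2 (0->2 ok)
  t2 'y' -> {0,2}, take 2 (2->2 ok)
  t3 'y' -> {0,2}, take 2 (2->2 ok)
  t4 'y' -> {0,2}, take 0 (2->0 ok)
  t5 'y' -> {0,2}, take 2 (0->2 ok)
  t6 'y' -> {0,2}, take 0 (2->0 ok)
  t7 'x' -> {1}, take 1 (0->1 ok)
  t8 'x' -> {1}, take 1 (1->1 ok)
  t9 'x' -> {1}, take 1 (1->1 ok)
  t10 'y' -> {0,2}, take 0 (1->0 ok)
  t11 'y' -> {0,2}, take 2 (0->2 ok)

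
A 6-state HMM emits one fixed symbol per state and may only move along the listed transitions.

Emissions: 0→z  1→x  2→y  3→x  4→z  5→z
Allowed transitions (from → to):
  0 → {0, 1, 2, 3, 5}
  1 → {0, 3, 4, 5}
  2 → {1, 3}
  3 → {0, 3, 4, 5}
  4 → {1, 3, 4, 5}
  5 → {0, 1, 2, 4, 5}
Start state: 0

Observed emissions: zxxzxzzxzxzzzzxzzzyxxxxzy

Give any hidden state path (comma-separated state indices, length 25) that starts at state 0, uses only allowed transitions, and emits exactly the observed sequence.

  0: obs=z cand={0,4,5} pick 0 [start]
  1: obs=x cand={1,3} pick 3 [0->3 ok]
  2: obs=x cand={1,3} pick 3 [3->3 ok]
  3: obs=z cand={0,4,5} pick 4 [3->4 ok]
  4: obs=x cand={1,3} pick 1 [4->1 ok]
  5: obs=z cand={0,4,5} pick 4 [1->4 ok]
  6: obs=z cand={0,4,5} pick 5 [4->5 ok]
  7: obs=x cand={1,3} pick 1 [5->1 ok]
  8: obs=z cand={0,4,5} pick 4 [1->4 ok]
  9: obs=x cand={1,3} pick 1 [4->1 ok]
  10: obs=z cand={0,4,5} pick 4 [1->4 ok]
  11: obs=z cand={0,4,5} pick 5 [4->5 ok]
  12: obs=z cand={0,4,5} pick 0 [5->0 ok]
  13: obs=z cand={0,4,5} pick 0 [0->0 ok]
  14: obs=x cand={1,3} pick 3 [0->3 ok]
  15: obs=z cand={0,4,5} pick 0 [3->0 ok]
  16: obs=z cand={0,4,5} pick 5 [0->5 ok]
  17: obs=z cand={0,4,5} pick 5 [5->5 ok]
  18: obs=y cand={2} pick 2 [5->2 ok]
  19: obs=x cand={1,3} pick 3 [2->3 ok]
  20: obs=x cand={1,3} pick 3 [3->3 ok]
  21: obs=x cand={1,3} pick 3 [3->3 ok]
  22: obs=x cand={1,3} pick 3 [3->3 ok]
  23: obs=z cand={0,4,5} pick 5 [3->5 ok]
  24: obs=y cand={2} pick 2 [5->2 ok]

0,3,3,4,1,4,5,1,4,1,4,5,0,0,3,0,5,5,2,3,3,3,3,5,2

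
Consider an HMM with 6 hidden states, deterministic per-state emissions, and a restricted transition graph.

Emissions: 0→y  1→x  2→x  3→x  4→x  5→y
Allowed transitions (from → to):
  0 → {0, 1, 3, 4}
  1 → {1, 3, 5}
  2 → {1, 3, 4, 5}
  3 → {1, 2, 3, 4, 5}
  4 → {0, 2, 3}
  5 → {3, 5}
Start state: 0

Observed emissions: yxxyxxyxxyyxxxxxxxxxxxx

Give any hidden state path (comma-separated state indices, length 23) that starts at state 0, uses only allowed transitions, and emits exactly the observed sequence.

0,1,3,5,3,1,5,3,3,5,5,3,3,4,3,3,1,1,3,4,3,3,2

  pos 0: y in {0,5}, choose 0; start
  pos 1: x in {1,2,3,4}, choose 1; 0->1 ok
  pos 2: x in {1,2,3,4}, choose 3; 1->3 ok
  pos 3: y in {0,5}, choose 5; 3->5 ok
  pos 4: x in {1,2,3,4}, choose 3; 5->3 ok
  pos 5: x in {1,2,3,4}, choose 1; 3->1 ok
  pos 6: y in {0,5}, choose 5; 1->5 ok
  pos 7: x in {1,2,3,4}, choose 3; 5->3 ok
  pos 8: x in {1,2,3,4}, choose 3; 3->3 ok
  pos 9: y in {0,5}, choose 5; 3->5 ok
  pos 10: y in {0,5}, choose 5; 5->5 ok
  pos 11: x in {1,2,3,4}, choose 3; 5->3 ok
  pos 12: x in {1,2,3,4}, choose 3; 3->3 ok
  pos 13: x in {1,2,3,4}, choose 4; 3->4 ok
  pos 14: x in {1,2,3,4}, choose 3; 4->3 ok
  pos 15: x in {1,2,3,4}, choose 3; 3->3 ok
  pos 16: x in {1,2,3,4}, choose 1; 3->1 ok
  pos 17: x in {1,2,3,4}, choose 1; 1->1 ok
  pos 18: x in {1,2,3,4}, choose 3; 1->3 ok
  pos 19: x in {1,2,3,4}, choose 4; 3->4 ok
  pos 20: x in {1,2,3,4}, choose 3; 4->3 ok
  pos 21: x in {1,2,3,4}, choose 3; 3->3 ok
  pos 22: x in {1,2,3,4}, choose 2; 3->2 ok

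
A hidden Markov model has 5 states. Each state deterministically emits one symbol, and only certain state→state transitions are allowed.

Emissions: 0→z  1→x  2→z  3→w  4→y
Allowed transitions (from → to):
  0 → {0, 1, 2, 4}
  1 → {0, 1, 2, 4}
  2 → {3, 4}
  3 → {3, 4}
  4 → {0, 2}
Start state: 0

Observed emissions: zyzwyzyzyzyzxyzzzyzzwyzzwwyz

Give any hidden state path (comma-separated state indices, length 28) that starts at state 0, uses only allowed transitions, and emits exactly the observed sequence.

  [0] z  {0,2}  => 0  start
  [1] y  {4}  => 4  0->4 ok
  [2] z  {0,2}  => 2  4->2 ok
  [3] w  {3}  => 3  2->3 ok
  [4] y  {4}  => 4  3->4 ok
  [5] z  {0,2}  => 2  4->2 ok
  [6] y  {4}  => 4  2->4 ok
  [7] z  {0,2}  => 2  4->2 ok
  [8] y  {4}  => 4  2->4 ok
  [9] z  {0,2}  => 0  4->0 ok
  [10] y  {4}  => 4  0->4 ok
  [11] z  {0,2}  => 0  4->0 ok
  [12] x  {1}  => 1  0->1 ok
  [13] y  {4}  => 4  1->4 ok
  [14] z  {0,2}  => 0  4->0 ok
  [15] z  {0,2}  => 0  0->0 ok
  [16] z  {0,2}  => 0  0->0 ok
  [17] y  {4}  => 4  0->4 ok
  [18] z  {0,2}  => 0  4->0 ok
  [19] z  {0,2}  => 2  0->2 ok
  [20] w  {3}  => 3  2->3 ok
  [21] y  {4}  => 4  3->4 ok
  [22] z  {0,2}  => 0  4->0 ok
  [23] z  {0,2}  => 2  0->2 ok
  [24] w  {3}  => 3  2->3 ok
  [25] w  {3}  => 3  3->3 ok
  [26] y  {4}  => 4  3->4 ok
  [27] z  {0,2}  => 0  4->0 ok

0,4,2,3,4,2,4,2,4,0,4,0,1,4,0,0,0,4,0,2,3,4,0,2,3,3,4,0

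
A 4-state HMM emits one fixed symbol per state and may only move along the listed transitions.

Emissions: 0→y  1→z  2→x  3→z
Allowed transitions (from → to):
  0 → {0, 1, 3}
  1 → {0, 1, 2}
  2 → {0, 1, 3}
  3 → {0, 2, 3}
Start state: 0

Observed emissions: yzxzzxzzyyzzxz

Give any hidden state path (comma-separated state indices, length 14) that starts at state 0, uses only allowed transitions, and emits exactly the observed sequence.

0,3,2,1,1,2,1,1,0,0,1,1,2,3

  0: obs=y cand={0} pick 0 [start]
  1: obs=z cand={1,3} pick 3 [0->3 ok]
  2: obs=x cand={2} pick 2 [3->2 ok]
  3: obs=z cand={1,3} pick 1 [2->1 ok]
  4: obs=z cand={1,3} pick 1 [1->1 ok]
  5: obs=x cand={2} pick 2 [1->2 ok]
  6: obs=z cand={1,3} pick 1 [2->1 ok]
  7: obs=z cand={1,3} pick 1 [1->1 ok]
  8: obs=y cand={0} pick 0 [1->0 ok]
  9: obs=y cand={0} pick 0 [0->0 ok]
  10: obs=z cand={1,3} pick 1 [0->1 ok]
  11: obs=z cand={1,3} pick 1 [1->1 ok]
  12: obs=x cand={2} pick 2 [1->2 ok]
  13: obs=z cand={1,3} pick 3 [2->3 ok]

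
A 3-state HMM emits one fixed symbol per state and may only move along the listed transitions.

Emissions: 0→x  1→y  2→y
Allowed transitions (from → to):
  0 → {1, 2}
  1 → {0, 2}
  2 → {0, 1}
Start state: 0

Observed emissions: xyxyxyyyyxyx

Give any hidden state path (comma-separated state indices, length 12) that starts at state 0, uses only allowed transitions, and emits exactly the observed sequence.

0,1,0,1,0,1,2,1,2,0,2,0

  0: obs=x cand={0} pick 0 [start]
  1: obs=y cand={1,2} pick 1 [0->1 ok]
  2: obs=x cand={0} pick 0 [1->0 ok]
  3: obs=y cand={1,2} pick 1 [0->1 ok]
  4: obs=x cand={0} pick 0 [1->0 ok]
  5: obs=y cand={1,2} pick 1 [0->1 ok]
  6: obs=y cand={1,2} pick 2 [1->2 ok]
  7: obs=y cand={1,2} pick 1 [2->1 ok]
  8: obs=y cand={1,2} pick 2 [1->2 ok]
  9: obs=x cand={0} pick 0 [2->0 ok]
  10: obs=y cand={1,2} pick 2 [0->2 ok]
  11: obs=x cand={0} pick 0 [2->0 ok]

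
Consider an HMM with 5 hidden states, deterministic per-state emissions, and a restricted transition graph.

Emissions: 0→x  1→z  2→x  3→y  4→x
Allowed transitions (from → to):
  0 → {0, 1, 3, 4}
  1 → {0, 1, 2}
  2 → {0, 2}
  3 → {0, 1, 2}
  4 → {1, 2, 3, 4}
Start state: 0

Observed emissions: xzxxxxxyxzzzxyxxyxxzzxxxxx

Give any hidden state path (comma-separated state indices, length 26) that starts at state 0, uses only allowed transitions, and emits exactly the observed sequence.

  pos 0: x in {0,2,4}, choose 0; start
  pos 1: z in {1}, choose 1; 0->1 ok
  pos 2: x in {0,2,4}, choose 2; 1->2 ok
  pos 3: x in {0,2,4}, choose 2; 2->2 ok
  pos 4: x in {0,2,4}, choose 2; 2->2 ok
  pos 5: x in {0,2,4}, choose 2; 2->2 ok
  pos 6: x in {0,2,4}, choose 0; 2->0 ok
  pos 7: y in {3}, choose 3; 0->3 ok
  pos 8: x in {0,2,4}, choose 0; 3->0 ok
  pos 9: z in {1}, choose 1; 0->1 ok
  pos 10: z in {1}, choose 1; 1->1 ok
  pos 11: z in {1}, choose 1; 1->1 ok
  pos 12: x in {0,2,4}, choose 0; 1->0 ok
  pos 13: y in {3}, choose 3; 0->3 ok
  pos 14: x in {0,2,4}, choose 0; 3->0 ok
  pos 15: x in {0,2,4}, choose 4; 0->4 ok
  pos 16: y in {3}, choose 3; 4->3 ok
  pos 17: x in {0,2,4}, choose 2; 3->2 ok
  pos 18: x in {0,2,4}, choose 0; 2->0 ok
  pos 19: z in {1}, choose 1; 0->1 ok
  pos 20: z in {1}, choose 1; 1->1 ok
  pos 21: x in {0,2,4}, choose 2; 1->2 ok
  pos 22: x in {0,2,4}, choose 2; 2->2 ok
  pos 23: x in {0,2,4}, choose 0; 2->0 ok
  pos 24: x in {0,2,4}, choose 4; 0->4 ok
  pos 25: x in {0,2,4}, choose 2; 4->2 ok

0,1,2,2,2,2,0,3,0,1,1,1,0,3,0,4,3,2,0,1,1,2,2,0,4,2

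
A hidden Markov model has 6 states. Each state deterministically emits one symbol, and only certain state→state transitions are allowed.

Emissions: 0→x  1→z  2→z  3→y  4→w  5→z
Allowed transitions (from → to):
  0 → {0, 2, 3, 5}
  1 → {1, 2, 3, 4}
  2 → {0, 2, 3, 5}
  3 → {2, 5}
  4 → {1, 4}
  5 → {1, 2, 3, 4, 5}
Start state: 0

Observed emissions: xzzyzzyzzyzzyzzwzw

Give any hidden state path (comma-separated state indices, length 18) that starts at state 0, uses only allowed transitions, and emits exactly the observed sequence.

0,5,2,3,2,2,3,5,1,3,5,5,3,5,1,4,1,4

  t0 'x' -> {0}, take 0 (start)
  t1 'z' -> {1,2,5}, take 5 (0->5 ok)
  t2 'z' -> {1,2,5}, take 2 (5->2 ok)
  t3 'y' -> {3}, take 3 (2->3 ok)
  t4 'z' -> {1,2,5}, take 2 (3->2 ok)
  t5 'z' -> {1,2,5}, take 2 (2->2 ok)
  t6 'y' -> {3}, take 3 (2->3 ok)
  t7 'z' -> {1,2,5}, take 5 (3->5 ok)
  t8 'z' -> {1,2,5}, take 1 (5->1 ok)
  t9 'y' -> {3}, take 3 (1->3 ok)
  t10 'z' -> {1,2,5}, take 5 (3->5 ok)
  t11 'z' -> {1,2,5}, take 5 (5->5 ok)
  t12 'y' -> {3}, take 3 (5->3 ok)
  t13 'z' -> {1,2,5}, take 5 (3->5 ok)
  t14 'z' -> {1,2,5}, take 1 (5->1 ok)
  t15 'w' -> {4}, take 4 (1->4 ok)
  t16 'z' -> {1,2,5}, take 1 (4->1 ok)
  t17 'w' -> {4}, take 4 (1->4 ok)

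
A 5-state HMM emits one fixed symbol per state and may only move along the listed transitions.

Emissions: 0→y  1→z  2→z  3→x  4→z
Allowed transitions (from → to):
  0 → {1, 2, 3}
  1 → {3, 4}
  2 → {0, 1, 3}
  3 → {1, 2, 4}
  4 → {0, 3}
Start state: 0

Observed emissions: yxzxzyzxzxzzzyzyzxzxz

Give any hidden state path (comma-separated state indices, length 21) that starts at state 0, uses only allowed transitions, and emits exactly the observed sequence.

  0: obs=y cand={0} pick 0 [start]
  1: obs=x cand={3} pick 3 [0->3 ok]
  2: obs=z cand={1,2,4} pick 1 [3->1 ok]
  3: obs=x cand={3} pick 3 [1->3 ok]
  4: obs=z cand={1,2,4} pick 4 [3->4 ok]
  5: obs=y cand={0} pick 0 [4->0 ok]
  6: obs=z cand={1,2,4} pick 2 [0->2 ok]
  7: obs=x cand={3} pick 3 [2->3 ok]
  8: obs=z cand={1,2,4} pick 4 [3->4 ok]
  9: obs=x cand={3} pick 3 [4->3 ok]
  10: obs=z cand={1,2,4} pick 2 [3->2 ok]
  11: obs=z cand={1,2,4} pick 1 [2->1 ok]
  12: obs=z cand={1,2,4} pick 4 [1->4 ok]
  13: obs=y cand={0} pick 0 [4->0 ok]
  14: obs=z cand={1,2,4} pick 2 [0->2 ok]
  15: obs=y cand={0} pick 0 [2->0 ok]
  16: obs=z cand={1,2,4} pick 1 [0->1 ok]
  17: obs=x cand={3} pick 3 [1->3 ok]
  18: obs=z cand={1,2,4} pick 1 [3->1 ok]
  19: obs=x cand={3} pick 3 [1->3 ok]
  20: obs=z cand={1,2,4} pick 1 [3->1 ok]

0,3,1,3,4,0,2,3,4,3,2,1,4,0,2,0,1,3,1,3,1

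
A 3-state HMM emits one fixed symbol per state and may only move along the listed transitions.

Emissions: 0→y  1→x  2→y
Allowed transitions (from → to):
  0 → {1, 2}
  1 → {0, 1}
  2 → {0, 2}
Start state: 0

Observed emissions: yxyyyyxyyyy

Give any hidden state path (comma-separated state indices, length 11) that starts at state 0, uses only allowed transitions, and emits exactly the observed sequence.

0,1,0,2,2,0,1,0,2,0,2

  [0] y  {0,2}  => 0  start
  [1] x  {1}  => 1  0->1 ok
  [2] y  {0,2}  => 0  1->0 ok
  [3] y  {0,2}  => 2  0->2 ok
  [4] y  {0,2}  => 2  2->2 ok
  [5] y  {0,2}  => 0  2->0 ok
  [6] x  {1}  => 1  0->1 ok
  [7] y  {0,2}  => 0  1->0 ok
  [8] y  {0,2}  => 2  0->2 ok
  [9] y  {0,2}  => 0  2->0 ok
  [10] y  {0,2}  => 2  0->2 ok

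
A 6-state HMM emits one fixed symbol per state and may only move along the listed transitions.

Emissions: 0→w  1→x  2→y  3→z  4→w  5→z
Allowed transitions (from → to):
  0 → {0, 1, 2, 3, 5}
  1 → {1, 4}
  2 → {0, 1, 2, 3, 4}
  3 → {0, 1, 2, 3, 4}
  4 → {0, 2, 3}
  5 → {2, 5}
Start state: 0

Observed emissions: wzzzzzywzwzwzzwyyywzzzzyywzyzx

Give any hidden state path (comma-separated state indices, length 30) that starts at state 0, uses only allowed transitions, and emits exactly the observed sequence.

0,5,5,5,5,5,2,4,3,0,3,0,3,3,4,2,2,2,0,5,5,5,5,2,2,0,3,2,3,1

  [0] w  {0,4}  => 0  start
  [1] z  {3,5}  => 5  0->5 ok
  [2] z  {3,5}  => 5  5->5 ok
  [3] z  {3,5}  => 5  5->5 ok
  [4] z  {3,5}  => 5  5->5 ok
  [5] z  {3,5}  => 5  5->5 ok
  [6] y  {2}  => 2  5->2 ok
  [7] w  {0,4}  => 4  2->4 ok
  [8] z  {3,5}  => 3  4->3 ok
  [9] w  {0,4}  => 0  3->0 ok
  [10] z  {3,5}  => 3  0->3 ok
  [11] w  {0,4}  => 0  3->0 ok
  [12] z  {3,5}  => 3  0->3 ok
  [13] z  {3,5}  => 3  3->3 ok
  [14] w  {0,4}  => 4  3->4 ok
  [15] y  {2}  => 2  4->2 ok
  [16] y  {2}  => 2  2->2 ok
  [17] y  {2}  => 2  2->2 ok
  [18] w  {0,4}  => 0  2->0 ok
  [19] z  {3,5}  => 5  0->5 ok
  [20] z  {3,5}  => 5  5->5 ok
  [21] z  {3,5}  => 5  5->5 ok
  [22] z  {3,5}  => 5  5->5 ok
  [23] y  {2}  => 2  5->2 ok
  [24] y  {2}  => 2  2->2 ok
  [25] w  {0,4}  => 0  2->0 ok
  [26] z  {3,5}  => 3  0->3 ok
  [27] y  {2}  => 2  3->2 ok
  [28] z  {3,5}  => 3  2->3 ok
  [29] x  {1}  => 1  3->1 ok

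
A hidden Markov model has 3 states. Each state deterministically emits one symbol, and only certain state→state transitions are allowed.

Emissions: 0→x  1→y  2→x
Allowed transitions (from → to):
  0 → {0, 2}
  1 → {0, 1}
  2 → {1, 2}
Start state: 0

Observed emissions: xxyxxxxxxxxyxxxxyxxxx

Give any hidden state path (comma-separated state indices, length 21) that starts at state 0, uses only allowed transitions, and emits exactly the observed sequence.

0,2,1,0,0,2,2,2,2,2,2,1,0,0,2,2,1,0,0,0,2

  0: obs=x cand={0,2} pick 0 [start]
  1: obs=x cand={0,2} pick 2 [0->2 ok]
  2: obs=y cand={1} pick 1 [2->1 ok]
  3: obs=x cand={0,2} pick 0 [1->0 ok]
  4: obs=x cand={0,2} pick 0 [0->0 ok]
  5: obs=x cand={0,2} pick 2 [0->2 ok]
  6: obs=x cand={0,2} pick 2 [2->2 ok]
  7: obs=x cand={0,2} pick 2 [2->2 ok]
  8: obs=x cand={0,2} pick 2 [2->2 ok]
  9: obs=x cand={0,2} pick 2 [2->2 ok]
  10: obs=x cand={0,2} pick 2 [2->2 ok]
  11: obs=y cand={1} pick 1 [2->1 ok]
  12: obs=x cand={0,2} pick 0 [1->0 ok]
  13: obs=x cand={0,2} pick 0 [0->0 ok]
  14: obs=x cand={0,2} pick 2 [0->2 ok]
  15: obs=x cand={0,2} pick 2 [2->2 ok]
  16: obs=y cand={1} pick 1 [2->1 ok]
  17: obs=x cand={0,2} pick 0 [1->0 ok]
  18: obs=x cand={0,2} pick 0 [0->0 ok]
  19: obs=x cand={0,2} pick 0 [0->0 ok]
  20: obs=x cand={0,2} pick 2 [0->2 ok]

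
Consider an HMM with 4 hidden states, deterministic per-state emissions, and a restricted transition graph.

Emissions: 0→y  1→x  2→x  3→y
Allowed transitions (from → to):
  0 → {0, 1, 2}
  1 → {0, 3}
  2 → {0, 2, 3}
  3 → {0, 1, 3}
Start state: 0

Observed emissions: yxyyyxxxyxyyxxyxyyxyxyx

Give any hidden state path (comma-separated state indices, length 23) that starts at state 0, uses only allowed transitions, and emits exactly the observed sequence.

0,1,0,0,0,2,2,2,3,1,3,0,2,2,0,2,0,0,2,3,1,0,2

  pos 0: y in {0,3}, choose 0; start
  pos 1: x in {1,2}, choose 1; 0->1 ok
  pos 2: y in {0,3}, choose 0; 1->0 ok
  pos 3: y in {0,3}, choose 0; 0->0 ok
  pos 4: y in {0,3}, choose 0; 0->0 ok
  pos 5: x in {1,2}, choose 2; 0->2 ok
  pos 6: x in {1,2}, choose 2; 2->2 ok
  pos 7: x in {1,2}, choose 2; 2->2 ok
  pos 8: y in {0,3}, choose 3; 2->3 ok
  pos 9: x in {1,2}, choose 1; 3->1 ok
  pos 10: y in {0,3}, choose 3; 1->3 ok
  pos 11: y in {0,3}, choose 0; 3->0 ok
  pos 12: x in {1,2}, choose 2; 0->2 ok
  pos 13: x in {1,2}, choose 2; 2->2 ok
  pos 14: y in {0,3}, choose 0; 2->0 ok
  pos 15: x in {1,2}, choose 2; 0->2 ok
  pos 16: y in {0,3}, choose 0; 2->0 ok
  pos 17: y in {0,3}, choose 0; 0->0 ok
  pos 18: x in {1,2}, choose 2; 0->2 ok
  pos 19: y in {0,3}, choose 3; 2->3 ok
  pos 20: x in {1,2}, choose 1; 3->1 ok
  pos 21: y in {0,3}, choose 0; 1->0 ok
  pos 22: x in {1,2}, choose 2; 0->2 ok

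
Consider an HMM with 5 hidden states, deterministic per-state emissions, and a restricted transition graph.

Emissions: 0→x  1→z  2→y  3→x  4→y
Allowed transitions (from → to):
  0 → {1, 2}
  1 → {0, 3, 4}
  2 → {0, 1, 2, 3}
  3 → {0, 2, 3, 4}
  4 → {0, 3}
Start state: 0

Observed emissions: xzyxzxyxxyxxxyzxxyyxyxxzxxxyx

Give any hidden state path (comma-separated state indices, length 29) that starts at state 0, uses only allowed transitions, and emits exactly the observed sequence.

  [0] x  {0,3}  => 0  start
  [1] z  {1}  => 1  0->1 ok
  [2] y  {2,4}  => 4  1->4 ok
  [3] x  {0,3}  => 0  4->0 ok
  [4] z  {1}  => 1  0->1 ok
  [5] x  {0,3}  => 0  1->0 ok
  [6] y  {2,4}  => 2  0->2 ok
  [7] x  {0,3}  => 3  2->3 ok
  [8] x  {0,3}  => 0  3->0 ok
  [9] y  {2,4}  => 2  0->2 ok
  [10] x  {0,3}  => 3  2->3 ok
  [11] x  {0,3}  => 3  3->3 ok
  [12] x  {0,3}  => 0  3->0 ok
  [13] y  {2,4}  => 2  0->2 ok
  [14] z  {1}  => 1  2->1 ok
  [15] x  {0,3}  => 3  1->3 ok
  [16] x  {0,3}  => 0  3->0 ok
  [17] y  {2,4}  => 2  0->2 ok
  [18] y  {2,4}  => 2  2->2 ok
  [19] x  {0,3}  => 3  2->3 ok
  [20] y  {2,4}  => 4  3->4 ok
  [21] x  {0,3}  => 3  4->3 ok
  [22] x  {0,3}  => 0  3->0 ok
  [23] z  {1}  => 1  0->1 ok
  [24] x  {0,3}  => 3  1->3 ok
  [25] x  {0,3}  => 3  3->3 ok
  [26] x  {0,3}  => 0  3->0 ok
  [27] y  {2,4}  => 2  0->2 ok
  [28] x  {0,3}  => 0  2->0 ok

0,1,4,0,1,0,2,3,0,2,3,3,0,2,1,3,0,2,2,3,4,3,0,1,3,3,0,2,0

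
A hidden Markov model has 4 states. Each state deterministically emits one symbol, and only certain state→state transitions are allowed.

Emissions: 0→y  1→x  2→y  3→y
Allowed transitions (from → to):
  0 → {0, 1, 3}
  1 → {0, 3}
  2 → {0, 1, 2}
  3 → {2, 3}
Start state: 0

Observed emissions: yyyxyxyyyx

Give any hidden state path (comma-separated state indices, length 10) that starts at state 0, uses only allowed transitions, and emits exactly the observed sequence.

  0: obs=y cand={0,2,3} pick 0 [start]
  1: obs=y cand={0,2,3} pick 3 [0->3 ok]
  2: obs=y cand={0,2,3} pick 2 [3->2 ok]
  3: obs=x cand={1} pick 1 [2->1 ok]
  4: obs=y cand={0,2,3} pick 0 [1->0 ok]
  5: obs=x cand={1} pick 1 [0->1 ok]
  6: obs=y cand={0,2,3} pick 0 [1->0 ok]
  7: obs=y cand={0,2,3} pick 3 [0->3 ok]
  8: obs=y cand={0,2,3} pick 2 [3->2 ok]
  9: obs=x cand={1} pick 1 [2->1 ok]

0,3,2,1,0,1,0,3,2,1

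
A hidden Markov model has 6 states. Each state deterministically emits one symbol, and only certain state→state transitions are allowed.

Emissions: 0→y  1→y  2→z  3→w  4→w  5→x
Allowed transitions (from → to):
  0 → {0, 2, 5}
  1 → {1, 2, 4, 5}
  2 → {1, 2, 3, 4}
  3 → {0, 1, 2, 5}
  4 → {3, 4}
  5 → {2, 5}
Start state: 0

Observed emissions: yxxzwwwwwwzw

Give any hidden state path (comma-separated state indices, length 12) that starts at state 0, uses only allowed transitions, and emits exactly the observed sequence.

0,5,5,2,4,4,4,4,4,3,2,3

  0: obs=y cand={0,1} pick 0 [start]
  1: obs=x cand={5} pick 5 [0->5 ok]
  2: obs=x cand={5} pick 5 [5->5 ok]
  3: obs=z cand={2} pick 2 [5->2 ok]
  4: obs=w cand={3,4} pick 4 [2->4 ok]
  5: obs=w cand={3,4} pick 4 [4->4 ok]
  6: obs=w cand={3,4} pick 4 [4->4 ok]
  7: obs=w cand={3,4} pick 4 [4->4 ok]
  8: obs=w cand={3,4} pick 4 [4->4 ok]
  9: obs=w cand={3,4} pick 3 [4->3 ok]
  10: obs=z cand={2} pick 2 [3->2 ok]
  11: obs=w cand={3,4} pick 3 [2->3 ok]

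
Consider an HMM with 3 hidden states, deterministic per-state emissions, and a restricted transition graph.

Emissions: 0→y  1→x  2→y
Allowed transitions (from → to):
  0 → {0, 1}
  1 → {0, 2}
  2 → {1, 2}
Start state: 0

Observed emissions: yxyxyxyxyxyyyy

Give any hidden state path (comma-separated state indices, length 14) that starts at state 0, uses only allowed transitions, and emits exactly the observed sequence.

0,1,0,1,2,1,0,1,0,1,2,2,2,2

  t0 'y' -> {0,2}, take 0 (start)
  t1 'x' -> {1}, take 1 (0->1 ok)
  t2 'y' -> {0,2}, take 0 (1->0 ok)
  t3 'x' -> {1}, take 1 (0->1 ok)
  t4 'y' -> {0,2}, take 2 (1->2 ok)
  t5 'x' -> {1}, take 1 (2->1 ok)
  t6 'y' -> {0,2}, take 0 (1->0 ok)
  t7 'x' -> {1}, take 1 (0->1 ok)
  t8 'y' -> {0,2}, take 0 (1->0 ok)
  t9 'x' -> {1}, take 1 (0->1 ok)
  t10 'y' -> {0,2}, take 2 (1->2 ok)
  t11 'y' -> {0,2}, take 2 (2->2 ok)
  t12 'y' -> {0,2}, take 2 (2->2 ok)
  t13 'y' -> {0,2}, take 2 (2->2 ok)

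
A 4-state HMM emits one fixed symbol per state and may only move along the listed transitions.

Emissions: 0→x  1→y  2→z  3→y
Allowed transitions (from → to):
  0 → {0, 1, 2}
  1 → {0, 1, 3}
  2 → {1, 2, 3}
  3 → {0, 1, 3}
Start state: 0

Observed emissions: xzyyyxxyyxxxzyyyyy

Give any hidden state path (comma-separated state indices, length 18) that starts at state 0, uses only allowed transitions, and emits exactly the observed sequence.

0,2,1,3,3,0,0,1,1,0,0,0,2,1,3,1,3,1

  0: obs=x cand={0} pick 0 [start]
  1: obs=z cand={2} pick 2 [0->2 ok]
  2: obs=y cand={1,3} pick 1 [2->1 ok]
  3: obs=y cand={1,3} pick 3 [1->3 ok]
  4: obs=y cand={1,3} pick 3 [3->3 ok]
  5: obs=x cand={0} pick 0 [3->0 ok]
  6: obs=x cand={0} pick 0 [0->0 ok]
  7: obs=y cand={1,3} pick 1 [0->1 ok]
  8: obs=y cand={1,3} pick 1 [1->1 ok]
  9: obs=x cand={0} pick 0 [1->0 ok]
  10: obs=x cand={0} pick 0 [0->0 ok]
  11: obs=x cand={0} pick 0 [0->0 ok]
  12: obs=z cand={2} pick 2 [0->2 ok]
  13: obs=y cand={1,3} pick 1 [2->1 ok]
  14: obs=y cand={1,3} pick 3 [1->3 ok]
  15: obs=y cand={1,3} pick 1 [3->1 ok]
  16: obs=y cand={1,3} pick 3 [1->3 ok]
  17: obs=y cand={1,3} pick 1 [3->1 ok]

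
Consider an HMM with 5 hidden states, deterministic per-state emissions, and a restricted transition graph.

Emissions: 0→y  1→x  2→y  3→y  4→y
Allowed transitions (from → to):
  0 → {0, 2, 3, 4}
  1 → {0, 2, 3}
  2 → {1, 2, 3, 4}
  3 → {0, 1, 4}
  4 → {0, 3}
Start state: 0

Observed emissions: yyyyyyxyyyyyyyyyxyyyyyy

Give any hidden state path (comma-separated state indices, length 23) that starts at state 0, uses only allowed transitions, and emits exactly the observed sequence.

0,0,0,0,2,3,1,2,3,4,3,4,0,2,4,3,1,0,2,3,4,3,4

  t0 'y' -> {0,2,3,4}, take 0 (start)
  t1 'y' -> {0,2,3,4}, take 0 (0->0 ok)
  t2 'y' -> {0,2,3,4}, take 0 (0->0 ok)
  t3 'y' -> {0,2,3,4}, take 0 (0->0 ok)
  t4 'y' -> {0,2,3,4}, take 2 (0->2 ok)
  t5 'y' -> {0,2,3,4}, take 3 (2->3 ok)
  t6 'x' -> {1}, take 1 (3->1 ok)
  t7 'y' -> {0,2,3,4}, take 2 (1->2 ok)
  t8 'y' -> {0,2,3,4}, take 3 (2->3 ok)
  t9 'y' -> {0,2,3,4}, take 4 (3->4 ok)
  t10 'y' -> {0,2,3,4}, take 3 (4->3 ok)
  t11 'y' -> {0,2,3,4}, take 4 (3->4 ok)
  t12 'y' -> {0,2,3,4}, take 0 (4->0 ok)
  t13 'y' -> {0,2,3,4}, take 2 (0->2 ok)
  t14 'y' -> {0,2,3,4}, take 4 (2->4 ok)
  t15 'y' -> {0,2,3,4}, take 3 (4->3 ok)
  t16 'x' -> {1}, take 1 (3->1 ok)
  t17 'y' -> {0,2,3,4}, take 0 (1->0 ok)
  t18 'y' -> {0,2,3,4}, take 2 (0->2 ok)
  t19 'y' -> {0,2,3,4}, take 3 (2->3 ok)
  t20 'y' -> {0,2,3,4}, take 4 (3->4 ok)
  t21 'y' -> {0,2,3,4}, take 3 (4->3 ok)
  t22 'y' -> {0,2,3,4}, take 4 (3->4 ok)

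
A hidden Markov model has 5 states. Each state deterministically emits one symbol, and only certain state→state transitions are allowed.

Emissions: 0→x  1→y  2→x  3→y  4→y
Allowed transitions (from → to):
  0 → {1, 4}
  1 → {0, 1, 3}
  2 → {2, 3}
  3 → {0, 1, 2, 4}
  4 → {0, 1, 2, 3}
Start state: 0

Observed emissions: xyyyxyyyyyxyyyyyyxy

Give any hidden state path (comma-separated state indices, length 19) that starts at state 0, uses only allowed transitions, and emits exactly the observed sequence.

0,4,1,3,2,3,1,1,3,4,0,1,3,4,1,1,3,0,4

  pos 0: x in {0,2}, choose 0; start
  pos 1: y in {1,3,4}, choose 4; 0->4 ok
  pos 2: y in {1,3,4}, choose 1; 4->1 ok
  pos 3: y in {1,3,4}, choose 3; 1->3 ok
  pos 4: x in {0,2}, choose 2; 3->2 ok
  pos 5: y in {1,3,4}, choose 3; 2->3 ok
  pos 6: y in {1,3,4}, choose 1; 3->1 ok
  pos 7: y in {1,3,4}, choose 1; 1->1 ok
  pos 8: y in {1,3,4}, choose 3; 1->3 ok
  pos 9: y in {1,3,4}, choose 4; 3->4 ok
  pos 10: x in {0,2}, choose 0; 4->0 ok
  pos 11: y in {1,3,4}, choose 1; 0->1 ok
  pos 12: y in {1,3,4}, choose 3; 1->3 ok
  pos 13: y in {1,3,4}, choose 4; 3->4 ok
  pos 14: y in {1,3,4}, choose 1; 4->1 ok
  pos 15: y in {1,3,4}, choose 1; 1->1 ok
  pos 16: y in {1,3,4}, choose 3; 1->3 ok
  pos 17: x in {0,2}, choose 0; 3->0 ok
  pos 18: y in {1,3,4}, choose 4; 0->4 ok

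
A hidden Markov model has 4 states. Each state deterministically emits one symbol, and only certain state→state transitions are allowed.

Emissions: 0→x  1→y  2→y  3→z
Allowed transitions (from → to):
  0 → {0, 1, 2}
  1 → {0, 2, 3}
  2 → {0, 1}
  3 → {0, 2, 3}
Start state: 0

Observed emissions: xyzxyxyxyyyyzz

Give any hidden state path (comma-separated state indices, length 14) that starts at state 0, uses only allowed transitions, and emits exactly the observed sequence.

0,1,3,0,1,0,2,0,2,1,2,1,3,3

  t0 'x' -> {0}, take 0 (start)
  t1 'y' -> {1,2}, take 1 (0->1 ok)
  t2 'z' -> {3}, take 3 (1->3 ok)
  t3 'x' -> {0}, take 0 (3->0 ok)
  t4 'y' -> {1,2}, take 1 (0->1 ok)
  t5 'x' -> {0}, take 0 (1->0 ok)
  t6 'y' -> {1,2}, take 2 (0->2 ok)
  t7 'x' -> {0}, take 0 (2->0 ok)
  t8 'y' -> {1,2}, take 2 (0->2 ok)
  t9 'y' -> {1,2}, take 1 (2->1 ok)
  t10 'y' -> {1,2}, take 2 (1->2 ok)
  t11 'y' -> {1,2}, take 1 (2->1 ok)
  t12 'z' -> {3}, take 3 (1->3 ok)
  t13 'z' -> {3}, take 3 (3->3 ok)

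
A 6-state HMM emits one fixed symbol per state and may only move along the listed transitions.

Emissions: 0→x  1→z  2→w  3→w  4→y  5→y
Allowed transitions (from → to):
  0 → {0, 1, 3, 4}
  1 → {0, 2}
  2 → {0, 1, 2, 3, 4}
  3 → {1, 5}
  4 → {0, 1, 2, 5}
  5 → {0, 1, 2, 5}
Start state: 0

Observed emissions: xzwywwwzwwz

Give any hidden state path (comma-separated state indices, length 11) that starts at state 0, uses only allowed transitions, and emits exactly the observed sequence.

  pos 0: x in {0}, choose 0; start
  pos 1: z in {1}, choose 1; 0->1 ok
  pos 2: w in {2,3}, choose 2; 1->2 ok
  pos 3: y in {4,5}, choose 4; 2->4 ok
  pos 4: w in {2,3}, choose 2; 4->2 ok
  pos 5: w in {2,3}, choose 2; 2->2 ok
  pos 6: w in {2,3}, choose 3; 2->3 ok
  pos 7: z in {1}, choose 1; 3->1 ok
  pos 8: w in {2,3}, choose 2; 1->2 ok
  pos 9: w in {2,3}, choose 2; 2->2 ok
  pos 10: z in {1}, choose 1; 2->1 ok

0,1,2,4,2,2,3,1,2,2,1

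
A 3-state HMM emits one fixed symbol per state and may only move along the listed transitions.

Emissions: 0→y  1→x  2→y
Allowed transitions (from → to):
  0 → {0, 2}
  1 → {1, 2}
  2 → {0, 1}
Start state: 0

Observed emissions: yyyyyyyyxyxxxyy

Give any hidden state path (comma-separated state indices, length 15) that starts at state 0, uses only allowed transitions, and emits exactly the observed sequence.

0,0,0,0,0,2,0,2,1,2,1,1,1,2,0

  [0] y  {0,2}  => 0  start
  [1] y  {0,2}  => 0  0->0 ok
  [2] y  {0,2}  => 0  0->0 ok
  [3] y  {0,2}  => 0  0->0 ok
  [4] y  {0,2}  => 0  0->0 ok
  [5] y  {0,2}  => 2  0->2 ok
  [6] y  {0,2}  => 0  2->0 ok
  [7] y  {0,2}  => 2  0->2 ok
  [8] x  {1}  => 1  2->1 ok
  [9] y  {0,2}  => 2  1->2 ok
  [10] x  {1}  => 1  2->1 ok
  [11] x  {1}  => 1  1->1 ok
  [12] x  {1}  => 1  1->1 ok
  [13] y  {0,2}  => 2  1->2 ok
  [14] y  {0,2}  => 0  2->0 ok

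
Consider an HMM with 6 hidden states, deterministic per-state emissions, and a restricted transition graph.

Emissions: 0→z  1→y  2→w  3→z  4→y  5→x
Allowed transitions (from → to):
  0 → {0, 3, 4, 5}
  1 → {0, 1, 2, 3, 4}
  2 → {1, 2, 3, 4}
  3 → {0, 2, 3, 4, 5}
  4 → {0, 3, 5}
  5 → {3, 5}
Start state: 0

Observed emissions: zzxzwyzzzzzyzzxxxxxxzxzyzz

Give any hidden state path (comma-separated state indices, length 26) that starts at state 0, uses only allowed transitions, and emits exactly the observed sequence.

0,3,5,3,2,4,3,3,3,3,0,4,0,0,5,5,5,5,5,5,3,5,3,4,3,0

  t0 'z' -> {0,3}, take 0 (start)
  t1 'z' -> {0,3}, take 3 (0->3 ok)
  t2 'x' -> {5}, take 5 (3->5 ok)
  t3 'z' -> {0,3}, take 3 (5->3 ok)
  t4 'w' -> {2}, take 2 (3->2 ok)
  t5 'y' -> {1,4}, take 4 (2->4 ok)
  t6 'z' -> {0,3}, take 3 (4->3 ok)
  t7 'z' -> {0,3}, take 3 (3->3 ok)
  t8 'z' -> {0,3}, take 3 (3->3 ok)
  t9 'z' -> {0,3}, take 3 (3->3 ok)
  t10 'z' -> {0,3}, take 0 (3->0 ok)
  t11 'y' -> {1,4}, take 4 (0->4 ok)
  t12 'z' -> {0,3}, take 0 (4->0 ok)
  t13 'z' -> {0,3}, take 0 (0->0 ok)
  t14 'x' -> {5}, take 5 (0->5 ok)
  t15 'x' -> {5}, take 5 (5->5 ok)
  t16 'x' -> {5}, take 5 (5->5 ok)
  t17 'x' -> {5}, take 5 (5->5 ok)
  t18 'x' -> {5}, take 5 (5->5 ok)
  t19 'x' -> {5}, take 5 (5->5 ok)
  t20 'z' -> {0,3}, take 3 (5->3 ok)
  t21 'x' -> {5}, take 5 (3->5 ok)
  t22 'z' -> {0,3}, take 3 (5->3 ok)
  t23 'y' -> {1,4}, take 4 (3->4 ok)
  t24 'z' -> {0,3}, take 3 (4->3 ok)
  t25 'z' -> {0,3}, take 0 (3->0 ok)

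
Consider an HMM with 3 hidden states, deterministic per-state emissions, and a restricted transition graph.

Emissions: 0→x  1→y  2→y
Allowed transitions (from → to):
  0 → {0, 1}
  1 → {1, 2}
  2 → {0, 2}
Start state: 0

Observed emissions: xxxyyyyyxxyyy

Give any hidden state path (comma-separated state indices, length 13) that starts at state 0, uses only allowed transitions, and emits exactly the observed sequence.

0,0,0,1,1,1,1,2,0,0,1,1,2

  pos 0: x in {0}, choose 0; start
  pos 1: x in {0}, choose 0; 0->0 ok
  pos 2: x in {0}, choose 0; 0->0 ok
  pos 3: y in {1,2}, choose 1; 0->1 ok
  pos 4: y in {1,2}, choose 1; 1->1 ok
  pos 5: y in {1,2}, choose 1; 1->1 ok
  pos 6: y in {1,2}, choose 1; 1->1 ok
  pos 7: y in {1,2}, choose 2; 1->2 ok
  pos 8: x in {0}, choose 0; 2->0 ok
  pos 9: x in {0}, choose 0; 0->0 ok
  pos 10: y in {1,2}, choose 1; 0->1 ok
  pos 11: y in {1,2}, choose 1; 1->1 ok
  pos 12: y in {1,2}, choose 2; 1->2 ok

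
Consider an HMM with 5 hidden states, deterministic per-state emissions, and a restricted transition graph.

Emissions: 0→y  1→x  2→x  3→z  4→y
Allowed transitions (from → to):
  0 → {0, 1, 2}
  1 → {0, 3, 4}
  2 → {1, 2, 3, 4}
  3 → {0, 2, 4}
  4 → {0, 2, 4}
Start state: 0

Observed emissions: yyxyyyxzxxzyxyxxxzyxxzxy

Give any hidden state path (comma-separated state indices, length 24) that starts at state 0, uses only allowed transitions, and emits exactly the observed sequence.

0,0,1,4,4,0,1,3,2,1,3,0,1,4,2,2,1,3,4,2,2,3,2,4

  pos 0: y in {0,4}, choose 0; start
  pos 1: y in {0,4}, choose 0; 0->0 ok
  pos 2: x in {1,2}, choose 1; 0->1 ok
  pos 3: y in {0,4}, choose 4; 1->4 ok
  pos 4: y in {0,4}, choose 4; 4->4 ok
  pos 5: y in {0,4}, choose 0; 4->0 ok
  pos 6: x in {1,2}, choose 1; 0->1 ok
  pos 7: z in {3}, choose 3; 1->3 ok
  pos 8: x in {1,2}, choose 2; 3->2 ok
  pos 9: x in {1,2}, choose 1; 2->1 ok
  pos 10: z in {3}, choose 3; 1->3 ok
  pos 11: y in {0,4}, choose 0; 3->0 ok
  pos 12: x in {1,2}, choose 1; 0->1 ok
  pos 13: y in {0,4}, choose 4; 1->4 ok
  pos 14: x in {1,2}, choose 2; 4->2 ok
  pos 15: x in {1,2}, choose 2; 2->2 ok
  pos 16: x in {1,2}, choose 1; 2->1 ok
  pos 17: z in {3}, choose 3; 1->3 ok
  pos 18: y in {0,4}, choose 4; 3->4 ok
  pos 19: x in {1,2}, choose 2; 4->2 ok
  pos 20: x in {1,2}, choose 2; 2->2 ok
  pos 21: z in {3}, choose 3; 2->3 ok
  pos 22: x in {1,2}, choose 2; 3->2 ok
  pos 23: y in {0,4}, choose 4; 2->4 ok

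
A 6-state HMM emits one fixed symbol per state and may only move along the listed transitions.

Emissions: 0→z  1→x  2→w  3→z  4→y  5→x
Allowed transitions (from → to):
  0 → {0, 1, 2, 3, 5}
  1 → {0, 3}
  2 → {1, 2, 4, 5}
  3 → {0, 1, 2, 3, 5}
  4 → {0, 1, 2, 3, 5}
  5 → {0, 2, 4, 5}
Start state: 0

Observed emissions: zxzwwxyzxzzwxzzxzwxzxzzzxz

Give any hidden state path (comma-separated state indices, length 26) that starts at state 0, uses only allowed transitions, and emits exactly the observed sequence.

  pos 0: z in {0,3}, choose 0; start
  pos 1: x in {1,5}, choose 5; 0->5 ok
  pos 2: z in {0,3}, choose 0; 5->0 ok
  pos 3: w in {2}, choose 2; 0->2 ok
  pos 4: w in {2}, choose 2; 2->2 ok
  pos 5: x in {1,5}, choose 5; 2->5 ok
  pos 6: y in {4}, choose 4; 5->4 ok
  pos 7: z in {0,3}, choose 0; 4->0 ok
  pos 8: x in {1,5}, choose 1; 0->1 ok
  pos 9: z in {0,3}, choose 0; 1->0 ok
  pos 10: z in {0,3}, choose 0; 0->0 ok
  pos 11: w in {2}, choose 2; 0->2 ok
  pos 12: x in {1,5}, choose 1; 2->1 ok
  pos 13: z in {0,3}, choose 3; 1->3 ok
  pos 14: z in {0,3}, choose 0; 3->0 ok
  pos 15: x in {1,5}, choose 1; 0->1 ok
  pos 16: z in {0,3}, choose 3; 1->3 ok
  pos 17: w in {2}, choose 2; 3->2 ok
  pos 18: x in {1,5}, choose 1; 2->1 ok
  pos 19: z in {0,3}, choose 0; 1->0 ok
  pos 20: x in {1,5}, choose 1; 0->1 ok
  pos 21: z in {0,3}, choose 3; 1->3 ok
  pos 22: z in {0,3}, choose 3; 3->3 ok
  pos 23: z in {0,3}, choose 0; 3->0 ok
  pos 24: x in {1,5}, choose 1; 0->1 ok
  pos 25: z in {0,3}, choose 0; 1->0 ok

0,5,0,2,2,5,4,0,1,0,0,2,1,3,0,1,3,2,1,0,1,3,3,0,1,0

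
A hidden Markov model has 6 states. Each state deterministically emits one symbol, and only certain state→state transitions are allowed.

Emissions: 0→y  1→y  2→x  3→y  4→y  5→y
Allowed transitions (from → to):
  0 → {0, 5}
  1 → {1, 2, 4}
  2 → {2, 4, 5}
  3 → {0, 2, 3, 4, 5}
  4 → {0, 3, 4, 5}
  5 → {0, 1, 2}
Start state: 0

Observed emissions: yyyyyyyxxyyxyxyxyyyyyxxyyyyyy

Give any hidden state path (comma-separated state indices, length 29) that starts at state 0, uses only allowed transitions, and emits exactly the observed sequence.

  t0 'y' -> {0,1,3,4,5}, take 0 (start)
  t1 'y' -> {0,1,3,4,5}, take 0 (0->0 ok)
  t2 'y' -> {0,1,3,4,5}, take 5 (0->5 ok)
  t3 'y' -> {0,1,3,4,5}, take 0 (5->0 ok)
  t4 'y' -> {0,1,3,4,5}, take 0 (0->0 ok)
  t5 'y' -> {0,1,3,4,5}, take 0 (0->0 ok)
  t6 'y' -> {0,1,3,4,5}, take 5 (0->5 ok)
  t7 'x' -> {2}, take 2 (5->2 ok)
  t8 'x' -> {2}, take 2 (2->2 ok)
  t9 'y' -> {0,1,3,4,5}, take 5 (2->5 ok)
  t10 'y' -> {0,1,3,4,5}, take 1 (5->1 ok)
  t11 'x' -> {2}, take 2 (1->2 ok)
  t12 'y' -> {0,1,3,4,5}, take 5 (2->5 ok)
  t13 'x' -> {2}, take 2 (5->2 ok)
  t14 'y' -> {0,1,3,4,5}, take 5 (2->5 ok)
  t15 'x' -> {2}, take 2 (5->2 ok)
  t16 'y' -> {0,1,3,4,5}, take 5 (2->5 ok)
  t17 'y' -> {0,1,3,4,5}, take 1 (5->1 ok)
  t18 'y' -> {0,1,3,4,5}, take 1 (1->1 ok)
  t19 'y' -> {0,1,3,4,5}, take 4 (1->4 ok)
  t20 'y' -> {0,1,3,4,5}, take 5 (4->5 ok)
  t21 'x' -> {2}, take 2 (5->2 ok)
  t22 'x' -> {2}, take 2 (2->2 ok)
  t23 'y' -> {0,1,3,4,5}, take 4 (2->4 ok)
  t24 'y' -> {0,1,3,4,5}, take 0 (4->0 ok)
  t25 'y' -> {0,1,3,4,5}, take 5 (0->5 ok)
  t26 'y' -> {0,1,3,4,5}, take 0 (5->0 ok)
  t27 'y' -> {0,1,3,4,5}, take 0 (0->0 ok)
  t28 'y' -> {0,1,3,4,5}, take 5 (0->5 ok)

0,0,5,0,0,0,5,2,2,5,1,2,5,2,5,2,5,1,1,4,5,2,2,4,0,5,0,0,5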